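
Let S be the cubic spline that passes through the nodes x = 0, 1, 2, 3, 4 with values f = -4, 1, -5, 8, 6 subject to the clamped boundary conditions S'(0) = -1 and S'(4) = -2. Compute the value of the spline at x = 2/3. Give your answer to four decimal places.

Put m_i = S'' at the i-th knot. Here h = (1, 1, 1, 1) and Δ = (5, -6, 13, -2), so the interior equations h_(i-1)·m_(i-1) + 2(h_(i-1)+h_i)·m_i + h_i·m_(i+1) = 6(Δ_i − Δ_(i-1)) read
  1·m_0 + 4·m_1 + 1·m_2 = 6(Δ_1 - Δ_0) = -66
  1·m_1 + 4·m_2 + 1·m_3 = 6(Δ_2 - Δ_1) = 114
  1·m_2 + 4·m_3 + 1·m_4 = 6(Δ_3 - Δ_2) = -90
Clamped end conditions give two more equations: 2h_0·m_0 + h_0·m_1 = 6(Δ_0 - S'(0)) = 36 and h_3·m_3 + 2h_3·m_4 = 6(S'(4) - Δ_3) = 0.
Forward elimination and back-substitution give m_0 = 1031/28, m_1 = -527/14, m_2 = 191/4, m_3 = -551/14, m_4 = 551/28.
On [0, 1], S(x) = -4 - 1·x + 1031/56·x² - 695/56·x³.
With x = 2/3: S(2/3) = -61/378.

-0.1614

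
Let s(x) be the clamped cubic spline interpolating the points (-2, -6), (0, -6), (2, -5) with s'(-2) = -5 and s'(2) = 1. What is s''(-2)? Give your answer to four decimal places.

8.6250

Write m_i for s''(x_i). With h_i = 2, 2 and divided differences Δ_i = 0, 1/2, the continuity of s' gives the tridiagonal system
  2·m_0 + 8·m_1 + 2·m_2 = 6(Δ_1 - Δ_0) = 3
Clamped end conditions give two more equations: 2h_0·m_0 + h_0·m_1 = 6(Δ_0 - s'(-2)) = 30 and h_1·m_1 + 2h_1·m_2 = 6(s'(2) - Δ_1) = 3.
Forward elimination and back-substitution give m_0 = 69/8, m_1 = -9/4, m_2 = 15/8.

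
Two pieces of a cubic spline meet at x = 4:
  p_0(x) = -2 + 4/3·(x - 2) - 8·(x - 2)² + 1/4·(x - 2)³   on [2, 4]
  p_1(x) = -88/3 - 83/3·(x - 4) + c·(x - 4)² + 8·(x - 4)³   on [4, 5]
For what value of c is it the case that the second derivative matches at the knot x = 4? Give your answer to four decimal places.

-6.5000

p_0''(x) = -16 + 3/2·(x - 2), so p_0''(4) = -13. On the right, p_1''(4) = 2c, so c = -13/2.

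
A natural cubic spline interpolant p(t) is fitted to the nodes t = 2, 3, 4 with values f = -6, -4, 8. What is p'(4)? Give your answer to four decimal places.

14.5000

Write M_i for p''(x_i). With h_i = 1, 1 and divided differences Δ_i = 2, 12, the continuity of p' gives the tridiagonal system
  1·M_0 + 4·M_1 + 1·M_2 = 6(Δ_1 - Δ_0) = 60
Natural end conditions: M_0 = M_2 = 0.
Solving: M_0 = 0, M_1 = 15, M_2 = 0.
On [3, 4], p'(t) = b_1 + 2c_1·(t - 3) + 3d_1·(t - 3)² with b_1 = Δ_1 - h_1(2M_1 + M_2)/6 = 7, c_1 = M_1/2 = 15/2, d_1 = (M_2 - M_1)/(6h_1) = -5/2. So p'(4) = 29/2.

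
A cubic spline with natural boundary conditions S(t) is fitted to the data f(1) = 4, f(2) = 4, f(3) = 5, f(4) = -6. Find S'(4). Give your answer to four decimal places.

-14.2667

Put m_i = S'' at the i-th knot. Here h = (1, 1, 1) and Δ = (0, 1, -11), so the interior equations h_(i-1)·m_(i-1) + 2(h_(i-1)+h_i)·m_i + h_i·m_(i+1) = 6(Δ_i − Δ_(i-1)) read
  1·m_0 + 4·m_1 + 1·m_2 = 6(Δ_1 - Δ_0) = 6
  1·m_1 + 4·m_2 + 1·m_3 = 6(Δ_2 - Δ_1) = -72
Natural end conditions: m_0 = m_3 = 0.
Solving the tridiagonal system: m_0 = 0, m_1 = 32/5, m_2 = -98/5, m_3 = 0.
On [3, 4], S'(t) = b_2 + 2c_2·(t - 3) + 3d_2·(t - 3)² with b_2 = Δ_2 - h_2(2m_2 + m_3)/6 = -67/15, c_2 = m_2/2 = -49/5, d_2 = (m_3 - m_2)/(6h_2) = 49/15. So S'(4) = -214/15.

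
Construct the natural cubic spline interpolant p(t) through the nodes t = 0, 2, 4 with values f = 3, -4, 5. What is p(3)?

-1

Put M_i = p'' at the i-th knot. Here h = (2, 2) and Δ = (-7/2, 9/2), so the interior equations h_(i-1)·M_(i-1) + 2(h_(i-1)+h_i)·M_i + h_i·M_(i+1) = 6(Δ_i − Δ_(i-1)) read
  2·M_0 + 8·M_1 + 2·M_2 = 6(Δ_1 - Δ_0) = 48
Natural end conditions: M_0 = M_2 = 0.
Forward elimination and back-substitution give M_0 = 0, M_1 = 6, M_2 = 0.
On [2, 4], p(t) = -4 + 1/2·(t - 2) + 3·(t - 2)² - 1/2·(t - 2)³.
With (t - 2) = 1: p(3) = -1.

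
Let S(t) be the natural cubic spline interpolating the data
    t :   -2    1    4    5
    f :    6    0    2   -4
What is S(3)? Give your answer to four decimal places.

3.4381

Write M_i for S''(x_i). With h_i = 3, 3, 1 and divided differences Δ_i = -2, 2/3, -6, the continuity of S' gives the tridiagonal system
  3·M_0 + 12·M_1 + 3·M_2 = 6(Δ_1 - Δ_0) = 16
  3·M_1 + 8·M_2 + 1·M_3 = 6(Δ_2 - Δ_1) = -40
Natural end conditions: M_0 = M_3 = 0.
Hence M_0 = 0, M_1 = 248/87, M_2 = -176/29, M_3 = 0.
On [1, 4], S(t) = 0 + 74/87·(t - 1) + 124/87·(t - 1)² - 388/783·(t - 1)³.
With (t - 1) = 2: S(3) = 2692/783.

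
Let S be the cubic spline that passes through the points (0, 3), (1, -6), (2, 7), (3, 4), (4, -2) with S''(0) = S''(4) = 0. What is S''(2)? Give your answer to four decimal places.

-35.5714

Put M_i = S'' at the i-th knot. Here h = (1, 1, 1, 1) and Δ = (-9, 13, -3, -6), so the interior equations h_(i-1)·M_(i-1) + 2(h_(i-1)+h_i)·M_i + h_i·M_(i+1) = 6(Δ_i − Δ_(i-1)) read
  1·M_0 + 4·M_1 + 1·M_2 = 6(Δ_1 - Δ_0) = 132
  1·M_1 + 4·M_2 + 1·M_3 = 6(Δ_2 - Δ_1) = -96
  1·M_2 + 4·M_3 + 1·M_4 = 6(Δ_3 - Δ_2) = -18
Natural end conditions: M_0 = M_4 = 0.
Solving: M_0 = 0, M_1 = 1173/28, M_2 = -249/7, M_3 = 123/28, M_4 = 0.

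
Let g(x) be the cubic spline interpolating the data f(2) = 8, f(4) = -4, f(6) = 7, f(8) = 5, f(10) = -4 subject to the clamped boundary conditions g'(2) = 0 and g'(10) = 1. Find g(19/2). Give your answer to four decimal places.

Write m_i for g''(x_i). With h_i = 2, 2, 2, 2 and divided differences Δ_i = -6, 11/2, -1, -9/2, the continuity of g' gives the tridiagonal system
  2·m_0 + 8·m_1 + 2·m_2 = 6(Δ_1 - Δ_0) = 69
  2·m_1 + 8·m_2 + 2·m_3 = 6(Δ_2 - Δ_1) = -39
  2·m_2 + 8·m_3 + 2·m_4 = 6(Δ_3 - Δ_2) = -21
Clamped end conditions give two more equations: 2h_0·m_0 + h_0·m_1 = 6(Δ_0 - g'(2)) = -36 and h_3·m_3 + 2h_3·m_4 = 6(g'(10) - Δ_3) = 33.
Solving: m_0 = -457/28, m_1 = 205/14, m_2 = -31/4, m_3 = -22/7, m_4 = 275/28.
On [8, 10], g(x) = 5 - 159/28·(x - 8) - 11/7·(x - 8)² + 121/112·(x - 8)³.
With (x - 8) = 3/2: g(19/2) = -3053/896.

-3.4074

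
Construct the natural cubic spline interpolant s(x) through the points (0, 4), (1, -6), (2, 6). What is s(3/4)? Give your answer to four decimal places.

With σ_i denoting the second derivative at x_i, h_i = 1, 1, and Δ_i = (y_(i+1) − y_i)/h_i = -10, 12:
  1·σ_0 + 4·σ_1 + 1·σ_2 = 6(Δ_1 - Δ_0) = 132
Natural end conditions: σ_0 = σ_2 = 0.
Hence σ_0 = 0, σ_1 = 33, σ_2 = 0.
On [0, 1], s(x) = 4 - 31/2·x + 0·x² + 11/2·x³.
With x = 3/4: s(3/4) = -679/128.

-5.3047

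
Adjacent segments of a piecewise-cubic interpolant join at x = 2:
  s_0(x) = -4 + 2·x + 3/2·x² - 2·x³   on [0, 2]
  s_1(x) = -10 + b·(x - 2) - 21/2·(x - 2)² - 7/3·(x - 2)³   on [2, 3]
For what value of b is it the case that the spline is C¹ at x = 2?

-16

s_0'(x) = 2 + 3·x - 6·x², so s_0'(2) = -16. On the right, s_1'(2) = b, so b = -16.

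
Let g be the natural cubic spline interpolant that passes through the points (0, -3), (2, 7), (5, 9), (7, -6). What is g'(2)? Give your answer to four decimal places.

4.1722

With M_i denoting the second derivative at x_i, h_i = 2, 3, 2, and Δ_i = (y_(i+1) − y_i)/h_i = 5, 2/3, -15/2:
  2·M_0 + 10·M_1 + 3·M_2 = 6(Δ_1 - Δ_0) = -26
  3·M_1 + 10·M_2 + 2·M_3 = 6(Δ_2 - Δ_1) = -49
Natural end conditions: M_0 = M_3 = 0.
Forward elimination and back-substitution give M_0 = 0, M_1 = -113/91, M_2 = -412/91, M_3 = 0.
On [2, 5], g'(x) = b_1 + 2c_1·(x - 2) + 3d_1·(x - 2)² with b_1 = Δ_1 - h_1(2M_1 + M_2)/6 = 1139/273, c_1 = M_1/2 = -113/182, d_1 = (M_2 - M_1)/(6h_1) = -23/126. So g'(2) = 1139/273.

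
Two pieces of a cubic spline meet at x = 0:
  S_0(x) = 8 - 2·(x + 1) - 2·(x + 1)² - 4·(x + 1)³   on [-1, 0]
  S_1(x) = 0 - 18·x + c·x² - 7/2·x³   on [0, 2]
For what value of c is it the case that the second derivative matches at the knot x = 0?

S_0''(x) = -4 - 24·(x + 1), so S_0''(0) = -28. On the right, S_1''(0) = 2c, so c = -14.

-14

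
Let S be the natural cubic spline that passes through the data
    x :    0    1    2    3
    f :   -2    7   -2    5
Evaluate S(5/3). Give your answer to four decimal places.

Let M_i = S''(x_i). Step sizes h_i = 1, 1, 1; slopes of the chords Δ_i = (y_(i+1) - y_i)/h_i = 9, -9, 7.
  1·M_0 + 4·M_1 + 1·M_2 = 6(Δ_1 - Δ_0) = -108
  1·M_1 + 4·M_2 + 1·M_3 = 6(Δ_2 - Δ_1) = 96
Natural end conditions: M_0 = M_3 = 0.
Forward elimination and back-substitution give M_0 = 0, M_1 = -176/5, M_2 = 164/5, M_3 = 0.
On [1, 2], S(x) = 7 - 41/15·(x - 1) - 88/5·(x - 1)² + 34/3·(x - 1)³.
With (x - 1) = 2/3: S(5/3) = 289/405.

0.7136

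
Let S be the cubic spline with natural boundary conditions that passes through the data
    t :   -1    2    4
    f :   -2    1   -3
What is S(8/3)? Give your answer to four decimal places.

Write M_i for S''(x_i). With h_i = 3, 2 and divided differences Δ_i = 1, -2, the continuity of S' gives the tridiagonal system
  3·M_0 + 10·M_1 + 2·M_2 = 6(Δ_1 - Δ_0) = -18
Natural end conditions: M_0 = M_2 = 0.
Hence M_0 = 0, M_1 = -9/5, M_2 = 0.
On [2, 4], S(t) = 1 - 4/5·(t - 2) - 9/10·(t - 2)² + 3/20·(t - 2)³.
With (t - 2) = 2/3: S(8/3) = 1/9.

0.1111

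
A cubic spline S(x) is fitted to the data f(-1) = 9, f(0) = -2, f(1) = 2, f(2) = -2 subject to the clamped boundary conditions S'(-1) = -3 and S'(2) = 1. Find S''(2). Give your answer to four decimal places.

Put σ_i = S'' at the i-th knot. Here h = (1, 1, 1) and Δ = (-11, 4, -4), so the interior equations h_(i-1)·σ_(i-1) + 2(h_(i-1)+h_i)·σ_i + h_i·σ_(i+1) = 6(Δ_i − Δ_(i-1)) read
  1·σ_0 + 4·σ_1 + 1·σ_2 = 6(Δ_1 - Δ_0) = 90
  1·σ_1 + 4·σ_2 + 1·σ_3 = 6(Δ_2 - Δ_1) = -48
Clamped end conditions give two more equations: 2h_0·σ_0 + h_0·σ_1 = 6(Δ_0 - S'(-1)) = -48 and h_2·σ_2 + 2h_2·σ_3 = 6(S'(2) - Δ_2) = 30.
Hence σ_0 = -668/15, σ_1 = 616/15, σ_2 = -446/15, σ_3 = 448/15.

29.8667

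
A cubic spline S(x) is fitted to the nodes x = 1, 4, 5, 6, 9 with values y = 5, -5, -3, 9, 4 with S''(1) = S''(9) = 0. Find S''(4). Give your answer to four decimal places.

Put M_i = S'' at the i-th knot. Here h = (3, 1, 1, 3) and Δ = (-10/3, 2, 12, -5/3), so the interior equations h_(i-1)·M_(i-1) + 2(h_(i-1)+h_i)·M_i + h_i·M_(i+1) = 6(Δ_i − Δ_(i-1)) read
  3·M_0 + 8·M_1 + 1·M_2 = 6(Δ_1 - Δ_0) = 32
  1·M_1 + 4·M_2 + 1·M_3 = 6(Δ_2 - Δ_1) = 60
  1·M_2 + 8·M_3 + 3·M_4 = 6(Δ_3 - Δ_2) = -82
Natural end conditions: M_0 = M_4 = 0.
Solving: M_0 = 0, M_1 = 43/24, M_2 = 53/3, M_3 = -299/24, M_4 = 0.

1.7917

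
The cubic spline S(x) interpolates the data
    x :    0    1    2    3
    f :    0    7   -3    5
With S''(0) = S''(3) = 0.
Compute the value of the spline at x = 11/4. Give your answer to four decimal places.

Put m_i = S'' at the i-th knot. Here h = (1, 1, 1) and Δ = (7, -10, 8), so the interior equations h_(i-1)·m_(i-1) + 2(h_(i-1)+h_i)·m_i + h_i·m_(i+1) = 6(Δ_i − Δ_(i-1)) read
  1·m_0 + 4·m_1 + 1·m_2 = 6(Δ_1 - Δ_0) = -102
  1·m_1 + 4·m_2 + 1·m_3 = 6(Δ_2 - Δ_1) = 108
Natural end conditions: m_0 = m_3 = 0.
Solving the tridiagonal system: m_0 = 0, m_1 = -172/5, m_2 = 178/5, m_3 = 0.
On [2, 3], S(x) = -3 - 58/15·(x - 2) + 89/5·(x - 2)² - 89/15·(x - 2)³.
With (x - 2) = 3/4: S(11/4) = 103/64.

1.6094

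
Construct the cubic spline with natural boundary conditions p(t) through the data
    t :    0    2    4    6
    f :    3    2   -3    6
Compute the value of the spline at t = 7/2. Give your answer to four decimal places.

Let σ_i = p''(x_i). Step sizes h_i = 2, 2, 2; slopes of the chords Δ_i = (y_(i+1) - y_i)/h_i = -1/2, -5/2, 9/2.
  2·σ_0 + 8·σ_1 + 2·σ_2 = 6(Δ_1 - Δ_0) = -12
  2·σ_1 + 8·σ_2 + 2·σ_3 = 6(Δ_2 - Δ_1) = 42
Natural end conditions: σ_0 = σ_3 = 0.
Hence σ_0 = 0, σ_1 = -3, σ_2 = 6, σ_3 = 0.
On [2, 4], p(t) = 2 - 5/2·(t - 2) - 3/2·(t - 2)² + 3/4·(t - 2)³.
With (t - 2) = 3/2: p(7/2) = -83/32.

-2.5938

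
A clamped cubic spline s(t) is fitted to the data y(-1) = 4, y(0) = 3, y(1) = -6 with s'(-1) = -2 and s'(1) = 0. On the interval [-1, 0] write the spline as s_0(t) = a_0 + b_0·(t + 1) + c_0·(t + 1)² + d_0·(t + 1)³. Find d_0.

-7

With M_i denoting the second derivative at x_i, h_i = 1, 1, and Δ_i = (y_(i+1) − y_i)/h_i = -1, -9:
  1·M_0 + 4·M_1 + 1·M_2 = 6(Δ_1 - Δ_0) = -48
Clamped end conditions give two more equations: 2h_0·M_0 + h_0·M_1 = 6(Δ_0 - s'(-1)) = 6 and h_1·M_1 + 2h_1·M_2 = 6(s'(1) - Δ_1) = 54.
Hence M_0 = 16, M_1 = -26, M_2 = 40.
On [-1, 0], with s_0(t) = a_0 + b_0·(t + 1) + c_0·(t + 1)² + d_0·(t + 1)³: c_0 = M_0/2 = 8, d_0 = (M_1 - M_0)/(6h_0) = -7, b_0 = Δ_0 - h_0(2M_0 + M_1)/6 = -2.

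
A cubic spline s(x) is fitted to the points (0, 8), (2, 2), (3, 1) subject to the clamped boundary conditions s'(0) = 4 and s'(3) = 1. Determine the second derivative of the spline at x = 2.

Write M_i for s''(x_i). With h_i = 2, 1 and divided differences Δ_i = -3, -1, the continuity of s' gives the tridiagonal system
  2·M_0 + 6·M_1 + 1·M_2 = 6(Δ_1 - Δ_0) = 12
Clamped end conditions give two more equations: 2h_0·M_0 + h_0·M_1 = 6(Δ_0 - s'(0)) = -42 and h_1·M_1 + 2h_1·M_2 = 6(s'(3) - Δ_1) = 12.
Solving the tridiagonal system: M_0 = -27/2, M_1 = 6, M_2 = 3.

6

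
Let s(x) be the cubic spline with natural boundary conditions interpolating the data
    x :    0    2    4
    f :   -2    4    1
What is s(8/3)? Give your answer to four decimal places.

3.8333

Write M_i for s''(x_i). With h_i = 2, 2 and divided differences Δ_i = 3, -3/2, the continuity of s' gives the tridiagonal system
  2·M_0 + 8·M_1 + 2·M_2 = 6(Δ_1 - Δ_0) = -27
Natural end conditions: M_0 = M_2 = 0.
Solving the tridiagonal system: M_0 = 0, M_1 = -27/8, M_2 = 0.
On [2, 4], s(x) = 4 + 3/4·(x - 2) - 27/16·(x - 2)² + 9/32·(x - 2)³.
With (x - 2) = 2/3: s(8/3) = 23/6.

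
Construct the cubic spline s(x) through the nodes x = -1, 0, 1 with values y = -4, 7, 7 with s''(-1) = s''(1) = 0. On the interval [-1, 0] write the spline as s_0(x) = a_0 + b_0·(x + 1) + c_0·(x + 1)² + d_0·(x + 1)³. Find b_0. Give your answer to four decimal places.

Put σ_i = s'' at the i-th knot. Here h = (1, 1) and Δ = (11, 0), so the interior equations h_(i-1)·σ_(i-1) + 2(h_(i-1)+h_i)·σ_i + h_i·σ_(i+1) = 6(Δ_i − Δ_(i-1)) read
  1·σ_0 + 4·σ_1 + 1·σ_2 = 6(Δ_1 - Δ_0) = -66
Natural end conditions: σ_0 = σ_2 = 0.
Solving the tridiagonal system: σ_0 = 0, σ_1 = -33/2, σ_2 = 0.
On [-1, 0], with s_0(x) = a_0 + b_0·(x + 1) + c_0·(x + 1)² + d_0·(x + 1)³: c_0 = σ_0/2 = 0, d_0 = (σ_1 - σ_0)/(6h_0) = -11/4, b_0 = Δ_0 - h_0(2σ_0 + σ_1)/6 = 55/4.

13.7500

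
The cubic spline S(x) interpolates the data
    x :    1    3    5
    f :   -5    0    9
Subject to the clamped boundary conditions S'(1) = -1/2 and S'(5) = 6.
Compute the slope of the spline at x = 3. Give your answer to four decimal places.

3.8750

Put σ_i = S'' at the i-th knot. Here h = (2, 2) and Δ = (5/2, 9/2), so the interior equations h_(i-1)·σ_(i-1) + 2(h_(i-1)+h_i)·σ_i + h_i·σ_(i+1) = 6(Δ_i − Δ_(i-1)) read
  2·σ_0 + 8·σ_1 + 2·σ_2 = 6(Δ_1 - Δ_0) = 12
Clamped end conditions give two more equations: 2h_0·σ_0 + h_0·σ_1 = 6(Δ_0 - S'(1)) = 18 and h_1·σ_1 + 2h_1·σ_2 = 6(S'(5) - Δ_1) = 9.
Solving the tridiagonal system: σ_0 = 37/8, σ_1 = -1/4, σ_2 = 19/8.
On [3, 5], S'(x) = b_1 + 2c_1·(x - 3) + 3d_1·(x - 3)² with b_1 = Δ_1 - h_1(2σ_1 + σ_2)/6 = 31/8, c_1 = σ_1/2 = -1/8, d_1 = (σ_2 - σ_1)/(6h_1) = 7/32. So S'(3) = 31/8.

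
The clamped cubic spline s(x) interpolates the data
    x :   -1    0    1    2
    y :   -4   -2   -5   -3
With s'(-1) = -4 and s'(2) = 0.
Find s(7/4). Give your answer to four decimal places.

With m_i denoting the second derivative at x_i, h_i = 1, 1, 1, and Δ_i = (y_(i+1) − y_i)/h_i = 2, -3, 2:
  1·m_0 + 4·m_1 + 1·m_2 = 6(Δ_1 - Δ_0) = -30
  1·m_1 + 4·m_2 + 1·m_3 = 6(Δ_2 - Δ_1) = 30
Clamped end conditions give two more equations: 2h_0·m_0 + h_0·m_1 = 6(Δ_0 - s'(-1)) = 36 and h_2·m_2 + 2h_2·m_3 = 6(s'(2) - Δ_2) = -12.
Solving: m_0 = 406/15, m_1 = -272/15, m_2 = 232/15, m_3 = -206/15.
On [1, 2], s(x) = -5 - 13/15·(x - 1) + 116/15·(x - 1)² - 73/15·(x - 1)³.
With (x - 1) = 3/4: s(7/4) = -1073/320.

-3.3531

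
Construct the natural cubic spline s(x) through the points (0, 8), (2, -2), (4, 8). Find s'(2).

0

Put σ_i = s'' at the i-th knot. Here h = (2, 2) and Δ = (-5, 5), so the interior equations h_(i-1)·σ_(i-1) + 2(h_(i-1)+h_i)·σ_i + h_i·σ_(i+1) = 6(Δ_i − Δ_(i-1)) read
  2·σ_0 + 8·σ_1 + 2·σ_2 = 6(Δ_1 - Δ_0) = 60
Natural end conditions: σ_0 = σ_2 = 0.
Solving: σ_0 = 0, σ_1 = 15/2, σ_2 = 0.
On [2, 4], s'(x) = b_1 + 2c_1·(x - 2) + 3d_1·(x - 2)² with b_1 = Δ_1 - h_1(2σ_1 + σ_2)/6 = 0, c_1 = σ_1/2 = 15/4, d_1 = (σ_2 - σ_1)/(6h_1) = -5/8. So s'(2) = 0.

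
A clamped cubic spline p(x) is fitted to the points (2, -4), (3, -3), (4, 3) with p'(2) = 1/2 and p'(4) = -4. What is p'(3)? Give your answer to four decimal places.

With σ_i denoting the second derivative at x_i, h_i = 1, 1, and Δ_i = (y_(i+1) − y_i)/h_i = 1, 6:
  1·σ_0 + 4·σ_1 + 1·σ_2 = 6(Δ_1 - Δ_0) = 30
Clamped end conditions give two more equations: 2h_0·σ_0 + h_0·σ_1 = 6(Δ_0 - p'(2)) = 3 and h_1·σ_1 + 2h_1·σ_2 = 6(p'(4) - Δ_1) = -60.
Solving the tridiagonal system: σ_0 = -33/4, σ_1 = 39/2, σ_2 = -159/4.
On [3, 4], p'(x) = b_1 + 2c_1·(x - 3) + 3d_1·(x - 3)² with b_1 = Δ_1 - h_1(2σ_1 + σ_2)/6 = 49/8, c_1 = σ_1/2 = 39/4, d_1 = (σ_2 - σ_1)/(6h_1) = -79/8. So p'(3) = 49/8.

6.1250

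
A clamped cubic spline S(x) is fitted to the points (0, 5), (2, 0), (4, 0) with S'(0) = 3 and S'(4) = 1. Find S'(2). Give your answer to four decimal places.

Write M_i for S''(x_i). With h_i = 2, 2 and divided differences Δ_i = -5/2, 0, the continuity of S' gives the tridiagonal system
  2·M_0 + 8·M_1 + 2·M_2 = 6(Δ_1 - Δ_0) = 15
Clamped end conditions give two more equations: 2h_0·M_0 + h_0·M_1 = 6(Δ_0 - S'(0)) = -33 and h_1·M_1 + 2h_1·M_2 = 6(S'(4) - Δ_1) = 6.
Solving the tridiagonal system: M_0 = -85/8, M_1 = 19/4, M_2 = -7/8.
On [2, 4], S'(x) = b_1 + 2c_1·(x - 2) + 3d_1·(x - 2)² with b_1 = Δ_1 - h_1(2M_1 + M_2)/6 = -23/8, c_1 = M_1/2 = 19/8, d_1 = (M_2 - M_1)/(6h_1) = -15/32. So S'(2) = -23/8.

-2.8750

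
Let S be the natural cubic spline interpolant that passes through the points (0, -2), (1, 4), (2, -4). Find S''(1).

-21

Write σ_i for S''(x_i). With h_i = 1, 1 and divided differences Δ_i = 6, -8, the continuity of S' gives the tridiagonal system
  1·σ_0 + 4·σ_1 + 1·σ_2 = 6(Δ_1 - Δ_0) = -84
Natural end conditions: σ_0 = σ_2 = 0.
Hence σ_0 = 0, σ_1 = -21, σ_2 = 0.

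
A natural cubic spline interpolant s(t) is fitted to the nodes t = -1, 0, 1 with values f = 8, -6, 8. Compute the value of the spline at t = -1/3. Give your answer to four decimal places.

-3.9259

Put σ_i = s'' at the i-th knot. Here h = (1, 1) and Δ = (-14, 14), so the interior equations h_(i-1)·σ_(i-1) + 2(h_(i-1)+h_i)·σ_i + h_i·σ_(i+1) = 6(Δ_i − Δ_(i-1)) read
  1·σ_0 + 4·σ_1 + 1·σ_2 = 6(Δ_1 - Δ_0) = 168
Natural end conditions: σ_0 = σ_2 = 0.
Hence σ_0 = 0, σ_1 = 42, σ_2 = 0.
On [-1, 0], s(t) = 8 - 21·(t + 1) + 0·(t + 1)² + 7·(t + 1)³.
With (t + 1) = 2/3: s(-1/3) = -106/27.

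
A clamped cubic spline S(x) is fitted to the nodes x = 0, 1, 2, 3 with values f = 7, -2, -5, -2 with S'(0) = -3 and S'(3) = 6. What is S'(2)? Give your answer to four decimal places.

Write m_i for S''(x_i). With h_i = 1, 1, 1 and divided differences Δ_i = -9, -3, 3, the continuity of S' gives the tridiagonal system
  1·m_0 + 4·m_1 + 1·m_2 = 6(Δ_1 - Δ_0) = 36
  1·m_1 + 4·m_2 + 1·m_3 = 6(Δ_2 - Δ_1) = 36
Clamped end conditions give two more equations: 2h_0·m_0 + h_0·m_1 = 6(Δ_0 - S'(0)) = -36 and h_2·m_2 + 2h_2·m_3 = 6(S'(3) - Δ_2) = 18.
Solving the tridiagonal system: m_0 = -126/5, m_1 = 72/5, m_2 = 18/5, m_3 = 36/5.
On [2, 3], S'(x) = b_2 + 2c_2·(x - 2) + 3d_2·(x - 2)² with b_2 = Δ_2 - h_2(2m_2 + m_3)/6 = 3/5, c_2 = m_2/2 = 9/5, d_2 = (m_3 - m_2)/(6h_2) = 3/5. So S'(2) = 3/5.

0.6000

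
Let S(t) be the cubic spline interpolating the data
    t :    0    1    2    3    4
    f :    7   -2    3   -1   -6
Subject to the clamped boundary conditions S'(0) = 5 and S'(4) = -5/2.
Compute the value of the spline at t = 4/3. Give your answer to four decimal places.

-1.7579

With m_i denoting the second derivative at x_i, h_i = 1, 1, 1, 1, and Δ_i = (y_(i+1) − y_i)/h_i = -9, 5, -4, -5:
  1·m_0 + 4·m_1 + 1·m_2 = 6(Δ_1 - Δ_0) = 84
  1·m_1 + 4·m_2 + 1·m_3 = 6(Δ_2 - Δ_1) = -54
  1·m_2 + 4·m_3 + 1·m_4 = 6(Δ_3 - Δ_2) = -6
Clamped end conditions give two more equations: 2h_0·m_0 + h_0·m_1 = 6(Δ_0 - S'(0)) = -84 and h_3·m_3 + 2h_3·m_4 = 6(S'(4) - Δ_3) = 15.
Hence m_0 = -3561/56, m_1 = 1209/28, m_2 = -201/8, m_3 = 93/28, m_4 = 327/56.
On [1, 2], S(t) = -2 - 583/112·(t - 1) + 1209/56·(t - 1)² - 1275/112·(t - 1)³.
With (t - 1) = 1/3: S(4/3) = -443/252.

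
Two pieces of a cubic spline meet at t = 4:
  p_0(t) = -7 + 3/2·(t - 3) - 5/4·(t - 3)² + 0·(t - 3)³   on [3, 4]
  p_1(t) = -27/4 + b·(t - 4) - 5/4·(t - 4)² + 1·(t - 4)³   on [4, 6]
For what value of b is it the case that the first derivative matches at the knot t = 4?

-1

p_0'(t) = 3/2 - 5/2·(t - 3) + 0·(t - 3)², so p_0'(4) = -1. On the right, p_1'(4) = b, so b = -1.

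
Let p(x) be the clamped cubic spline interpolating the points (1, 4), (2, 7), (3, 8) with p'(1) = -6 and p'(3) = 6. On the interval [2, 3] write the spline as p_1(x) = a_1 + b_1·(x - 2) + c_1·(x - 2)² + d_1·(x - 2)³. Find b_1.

3

Write σ_i for p''(x_i). With h_i = 1, 1 and divided differences Δ_i = 3, 1, the continuity of p' gives the tridiagonal system
  1·σ_0 + 4·σ_1 + 1·σ_2 = 6(Δ_1 - Δ_0) = -12
Clamped end conditions give two more equations: 2h_0·σ_0 + h_0·σ_1 = 6(Δ_0 - p'(1)) = 54 and h_1·σ_1 + 2h_1·σ_2 = 6(p'(3) - Δ_1) = 30.
Forward elimination and back-substitution give σ_0 = 36, σ_1 = -18, σ_2 = 24.
On [2, 3], with p_1(x) = a_1 + b_1·(x - 2) + c_1·(x - 2)² + d_1·(x - 2)³: c_1 = σ_1/2 = -9, d_1 = (σ_2 - σ_1)/(6h_1) = 7, b_1 = Δ_1 - h_1(2σ_1 + σ_2)/6 = 3.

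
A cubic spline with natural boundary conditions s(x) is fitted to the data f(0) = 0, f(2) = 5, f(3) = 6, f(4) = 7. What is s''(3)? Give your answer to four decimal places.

Let M_i = s''(x_i). Step sizes h_i = 2, 1, 1; slopes of the chords Δ_i = (y_(i+1) - y_i)/h_i = 5/2, 1, 1.
  2·M_0 + 6·M_1 + 1·M_2 = 6(Δ_1 - Δ_0) = -9
  1·M_1 + 4·M_2 + 1·M_3 = 6(Δ_2 - Δ_1) = 0
Natural end conditions: M_0 = M_3 = 0.
Solving: M_0 = 0, M_1 = -36/23, M_2 = 9/23, M_3 = 0.

0.3913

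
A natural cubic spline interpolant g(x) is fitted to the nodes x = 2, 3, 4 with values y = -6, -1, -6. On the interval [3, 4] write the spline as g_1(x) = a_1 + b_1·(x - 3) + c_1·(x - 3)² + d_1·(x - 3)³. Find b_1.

With M_i denoting the second derivative at x_i, h_i = 1, 1, and Δ_i = (y_(i+1) − y_i)/h_i = 5, -5:
  1·M_0 + 4·M_1 + 1·M_2 = 6(Δ_1 - Δ_0) = -60
Natural end conditions: M_0 = M_2 = 0.
Forward elimination and back-substitution give M_0 = 0, M_1 = -15, M_2 = 0.
On [3, 4], with g_1(x) = a_1 + b_1·(x - 3) + c_1·(x - 3)² + d_1·(x - 3)³: c_1 = M_1/2 = -15/2, d_1 = (M_2 - M_1)/(6h_1) = 5/2, b_1 = Δ_1 - h_1(2M_1 + M_2)/6 = 0.

0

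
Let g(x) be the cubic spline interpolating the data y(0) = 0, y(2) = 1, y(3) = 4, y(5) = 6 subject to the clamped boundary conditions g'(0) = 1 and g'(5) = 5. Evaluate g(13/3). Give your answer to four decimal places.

4.2731

With σ_i denoting the second derivative at x_i, h_i = 2, 1, 2, and Δ_i = (y_(i+1) − y_i)/h_i = 1/2, 3, 1:
  2·σ_0 + 6·σ_1 + 1·σ_2 = 6(Δ_1 - Δ_0) = 15
  1·σ_1 + 6·σ_2 + 2·σ_3 = 6(Δ_2 - Δ_1) = -12
Clamped end conditions give two more equations: 2h_0·σ_0 + h_0·σ_1 = 6(Δ_0 - g'(0)) = -3 and h_2·σ_2 + 2h_2·σ_3 = 6(g'(5) - Δ_2) = 24.
Hence σ_0 = -95/32, σ_1 = 71/16, σ_2 = -91/16, σ_3 = 283/32.
On [3, 5], g(x) = 4 + 59/32·(x - 3) - 91/32·(x - 3)² + 155/128·(x - 3)³.
With (x - 3) = 4/3: g(13/3) = 923/216.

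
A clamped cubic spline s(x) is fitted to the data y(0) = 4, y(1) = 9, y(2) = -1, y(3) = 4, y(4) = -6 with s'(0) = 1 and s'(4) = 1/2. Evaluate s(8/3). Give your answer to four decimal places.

Let σ_i = s''(x_i). Step sizes h_i = 1, 1, 1, 1; slopes of the chords Δ_i = (y_(i+1) - y_i)/h_i = 5, -10, 5, -10.
  1·σ_0 + 4·σ_1 + 1·σ_2 = 6(Δ_1 - Δ_0) = -90
  1·σ_1 + 4·σ_2 + 1·σ_3 = 6(Δ_2 - Δ_1) = 90
  1·σ_2 + 4·σ_3 + 1·σ_4 = 6(Δ_3 - Δ_2) = -90
Clamped end conditions give two more equations: 2h_0·σ_0 + h_0·σ_1 = 6(Δ_0 - s'(0)) = 24 and h_3·σ_3 + 2h_3·σ_4 = 6(s'(4) - Δ_3) = 63.
Forward elimination and back-substitution give σ_0 = 1847/56, σ_1 = -1175/28, σ_2 = 359/8, σ_3 = -1331/28, σ_4 = 3095/56.
On [2, 3], s(x) = -1 - 57/28·(x - 2) + 359/16·(x - 2)² - 1725/112·(x - 2)³.
With (x - 2) = 2/3: s(8/3) = 769/252.

3.0516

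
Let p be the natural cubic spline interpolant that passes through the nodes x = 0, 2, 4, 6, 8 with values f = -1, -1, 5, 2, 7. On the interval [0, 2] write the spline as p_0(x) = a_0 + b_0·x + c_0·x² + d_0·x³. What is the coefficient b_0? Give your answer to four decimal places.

Write M_i for p''(x_i). With h_i = 2, 2, 2, 2 and divided differences Δ_i = 0, 3, -3/2, 5/2, the continuity of p' gives the tridiagonal system
  2·M_0 + 8·M_1 + 2·M_2 = 6(Δ_1 - Δ_0) = 18
  2·M_1 + 8·M_2 + 2·M_3 = 6(Δ_2 - Δ_1) = -27
  2·M_2 + 8·M_3 + 2·M_4 = 6(Δ_3 - Δ_2) = 24
Natural end conditions: M_0 = M_4 = 0.
Solving: M_0 = 0, M_1 = 201/56, M_2 = -75/14, M_3 = 243/56, M_4 = 0.
On [0, 2], with p_0(x) = a_0 + b_0·x + c_0·x² + d_0·x³: c_0 = M_0/2 = 0, d_0 = (M_1 - M_0)/(6h_0) = 67/224, b_0 = Δ_0 - h_0(2M_0 + M_1)/6 = -67/56.

-1.1964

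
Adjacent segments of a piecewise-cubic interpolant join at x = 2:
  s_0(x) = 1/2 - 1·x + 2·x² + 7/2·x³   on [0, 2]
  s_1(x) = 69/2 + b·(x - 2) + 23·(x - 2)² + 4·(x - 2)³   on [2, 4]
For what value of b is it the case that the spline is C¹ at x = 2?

s_0'(x) = -1 + 4·x + 21/2·x², so s_0'(2) = 49. On the right, s_1'(2) = b, so b = 49.

49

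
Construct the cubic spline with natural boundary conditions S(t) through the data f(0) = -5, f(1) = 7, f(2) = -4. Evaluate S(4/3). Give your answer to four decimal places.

Write m_i for S''(x_i). With h_i = 1, 1 and divided differences Δ_i = 12, -11, the continuity of S' gives the tridiagonal system
  1·m_0 + 4·m_1 + 1·m_2 = 6(Δ_1 - Δ_0) = -138
Natural end conditions: m_0 = m_2 = 0.
Forward elimination and back-substitution give m_0 = 0, m_1 = -69/2, m_2 = 0.
On [1, 2], S(t) = 7 + 1/2·(t - 1) - 69/4·(t - 1)² + 23/4·(t - 1)³.
With (t - 1) = 1/3: S(4/3) = 295/54.

5.4630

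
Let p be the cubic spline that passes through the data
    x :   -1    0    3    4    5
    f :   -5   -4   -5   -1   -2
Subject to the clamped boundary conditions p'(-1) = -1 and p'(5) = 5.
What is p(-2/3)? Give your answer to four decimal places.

-4.9509

With σ_i denoting the second derivative at x_i, h_i = 1, 3, 1, 1, and Δ_i = (y_(i+1) − y_i)/h_i = 1, -1/3, 4, -1:
  1·σ_0 + 8·σ_1 + 3·σ_2 = 6(Δ_1 - Δ_0) = -8
  3·σ_1 + 8·σ_2 + 1·σ_3 = 6(Δ_2 - Δ_1) = 26
  1·σ_2 + 4·σ_3 + 1·σ_4 = 6(Δ_3 - Δ_2) = -30
Clamped end conditions give two more equations: 2h_0·σ_0 + h_0·σ_1 = 6(Δ_0 - p'(-1)) = 12 and h_3·σ_3 + 2h_3·σ_4 = 6(p'(5) - Δ_3) = 36.
Forward elimination and back-substitution give σ_0 = 949/114, σ_1 = -265/57, σ_2 = 793/114, σ_3 = -895/57, σ_4 = 2947/114.
On [-1, 0], p(x) = -5 - 1·(x + 1) + 949/228·(x + 1)² - 493/228·(x + 1)³.
With (x + 1) = 1/3: p(-2/3) = -15239/3078.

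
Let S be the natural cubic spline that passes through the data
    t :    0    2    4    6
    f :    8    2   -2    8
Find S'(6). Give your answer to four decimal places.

With M_i denoting the second derivative at x_i, h_i = 2, 2, 2, and Δ_i = (y_(i+1) − y_i)/h_i = -3, -2, 5:
  2·M_0 + 8·M_1 + 2·M_2 = 6(Δ_1 - Δ_0) = 6
  2·M_1 + 8·M_2 + 2·M_3 = 6(Δ_2 - Δ_1) = 42
Natural end conditions: M_0 = M_3 = 0.
Hence M_0 = 0, M_1 = -3/5, M_2 = 27/5, M_3 = 0.
On [4, 6], S'(t) = b_2 + 2c_2·(t - 4) + 3d_2·(t - 4)² with b_2 = Δ_2 - h_2(2M_2 + M_3)/6 = 7/5, c_2 = M_2/2 = 27/10, d_2 = (M_3 - M_2)/(6h_2) = -9/20. So S'(6) = 34/5.

6.8000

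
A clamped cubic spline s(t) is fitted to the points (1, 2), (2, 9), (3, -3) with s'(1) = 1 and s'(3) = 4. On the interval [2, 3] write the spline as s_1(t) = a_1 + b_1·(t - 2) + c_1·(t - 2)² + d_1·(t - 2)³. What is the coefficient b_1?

Let σ_i = s''(x_i). Step sizes h_i = 1, 1; slopes of the chords Δ_i = (y_(i+1) - y_i)/h_i = 7, -12.
  1·σ_0 + 4·σ_1 + 1·σ_2 = 6(Δ_1 - Δ_0) = -114
Clamped end conditions give two more equations: 2h_0·σ_0 + h_0·σ_1 = 6(Δ_0 - s'(1)) = 36 and h_1·σ_1 + 2h_1·σ_2 = 6(s'(3) - Δ_1) = 96.
Solving the tridiagonal system: σ_0 = 48, σ_1 = -60, σ_2 = 78.
On [2, 3], with s_1(t) = a_1 + b_1·(t - 2) + c_1·(t - 2)² + d_1·(t - 2)³: c_1 = σ_1/2 = -30, d_1 = (σ_2 - σ_1)/(6h_1) = 23, b_1 = Δ_1 - h_1(2σ_1 + σ_2)/6 = -5.

-5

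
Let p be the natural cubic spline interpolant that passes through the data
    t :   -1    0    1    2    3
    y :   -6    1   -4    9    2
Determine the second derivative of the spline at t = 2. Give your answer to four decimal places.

Put m_i = p'' at the i-th knot. Here h = (1, 1, 1, 1) and Δ = (7, -5, 13, -7), so the interior equations h_(i-1)·m_(i-1) + 2(h_(i-1)+h_i)·m_i + h_i·m_(i+1) = 6(Δ_i − Δ_(i-1)) read
  1·m_0 + 4·m_1 + 1·m_2 = 6(Δ_1 - Δ_0) = -72
  1·m_1 + 4·m_2 + 1·m_3 = 6(Δ_2 - Δ_1) = 108
  1·m_2 + 4·m_3 + 1·m_4 = 6(Δ_3 - Δ_2) = -120
Natural end conditions: m_0 = m_4 = 0.
Solving: m_0 = 0, m_1 = -204/7, m_2 = 312/7, m_3 = -288/7, m_4 = 0.

-41.1429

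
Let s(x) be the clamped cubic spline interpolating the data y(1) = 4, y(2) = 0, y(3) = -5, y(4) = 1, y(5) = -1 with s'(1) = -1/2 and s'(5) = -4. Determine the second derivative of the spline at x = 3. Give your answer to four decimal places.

Let M_i = s''(x_i). Step sizes h_i = 1, 1, 1, 1; slopes of the chords Δ_i = (y_(i+1) - y_i)/h_i = -4, -5, 6, -2.
  1·M_0 + 4·M_1 + 1·M_2 = 6(Δ_1 - Δ_0) = -6
  1·M_1 + 4·M_2 + 1·M_3 = 6(Δ_2 - Δ_1) = 66
  1·M_2 + 4·M_3 + 1·M_4 = 6(Δ_3 - Δ_2) = -48
Clamped end conditions give two more equations: 2h_0·M_0 + h_0·M_1 = 6(Δ_0 - s'(1)) = -21 and h_3·M_3 + 2h_3·M_4 = 6(s'(5) - Δ_3) = -12.
Forward elimination and back-substitution give M_0 = -445/56, M_1 = -143/28, M_2 = 179/8, M_3 = -515/28, M_4 = 179/56.

22.3750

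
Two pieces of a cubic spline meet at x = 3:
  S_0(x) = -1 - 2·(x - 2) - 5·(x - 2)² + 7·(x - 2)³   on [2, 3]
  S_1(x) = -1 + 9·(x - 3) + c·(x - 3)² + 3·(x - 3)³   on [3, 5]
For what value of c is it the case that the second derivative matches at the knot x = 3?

S_0''(x) = -10 + 42·(x - 2), so S_0''(3) = 32. On the right, S_1''(3) = 2c, so c = 16.

16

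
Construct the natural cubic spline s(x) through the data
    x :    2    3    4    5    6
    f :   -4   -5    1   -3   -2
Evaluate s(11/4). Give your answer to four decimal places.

-5.6289

Let m_i = s''(x_i). Step sizes h_i = 1, 1, 1, 1; slopes of the chords Δ_i = (y_(i+1) - y_i)/h_i = -1, 6, -4, 1.
  1·m_0 + 4·m_1 + 1·m_2 = 6(Δ_1 - Δ_0) = 42
  1·m_1 + 4·m_2 + 1·m_3 = 6(Δ_2 - Δ_1) = -60
  1·m_2 + 4·m_3 + 1·m_4 = 6(Δ_3 - Δ_2) = 30
Natural end conditions: m_0 = m_4 = 0.
Forward elimination and back-substitution give m_0 = 0, m_1 = 225/14, m_2 = -156/7, m_3 = 183/14, m_4 = 0.
On [2, 3], s(x) = -4 - 103/28·(x - 2) + 0·(x - 2)² + 75/28·(x - 2)³.
With (x - 2) = 3/4: s(11/4) = -1441/256.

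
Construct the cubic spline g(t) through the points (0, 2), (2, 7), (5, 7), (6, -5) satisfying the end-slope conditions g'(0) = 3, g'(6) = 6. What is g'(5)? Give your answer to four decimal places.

With m_i denoting the second derivative at x_i, h_i = 2, 3, 1, and Δ_i = (y_(i+1) − y_i)/h_i = 5/2, 0, -12:
  2·m_0 + 10·m_1 + 3·m_2 = 6(Δ_1 - Δ_0) = -15
  3·m_1 + 8·m_2 + 1·m_3 = 6(Δ_2 - Δ_1) = -72
Clamped end conditions give two more equations: 2h_0·m_0 + h_0·m_1 = 6(Δ_0 - g'(0)) = -3 and h_2·m_2 + 2h_2·m_3 = 6(g'(6) - Δ_2) = 108.
Hence m_0 = -81/26, m_1 = 123/26, m_2 = -243/13, m_3 = 1647/26.
On [5, 6], g'(t) = b_2 + 2c_2·(t - 5) + 3d_2·(t - 5)² with b_2 = Δ_2 - h_2(2m_2 + m_3)/6 = -849/52, c_2 = m_2/2 = -243/26, d_2 = (m_3 - m_2)/(6h_2) = 711/52. So g'(5) = -849/52.

-16.3269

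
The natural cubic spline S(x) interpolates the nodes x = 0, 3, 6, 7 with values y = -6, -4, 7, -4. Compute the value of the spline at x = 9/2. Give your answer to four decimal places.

6.0388

Write M_i for S''(x_i). With h_i = 3, 3, 1 and divided differences Δ_i = 2/3, 11/3, -11, the continuity of S' gives the tridiagonal system
  3·M_0 + 12·M_1 + 3·M_2 = 6(Δ_1 - Δ_0) = 18
  3·M_1 + 8·M_2 + 1·M_3 = 6(Δ_2 - Δ_1) = -88
Natural end conditions: M_0 = M_3 = 0.
Hence M_0 = 0, M_1 = 136/29, M_2 = -370/29, M_3 = 0.
On [3, 6], S(x) = -4 + 466/87·(x - 3) + 68/29·(x - 3)² - 253/261·(x - 3)³.
With (x - 3) = 3/2: S(9/2) = 1401/232.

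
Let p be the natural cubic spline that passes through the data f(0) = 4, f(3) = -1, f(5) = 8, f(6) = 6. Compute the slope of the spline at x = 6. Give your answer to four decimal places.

Write m_i for p''(x_i). With h_i = 3, 2, 1 and divided differences Δ_i = -5/3, 9/2, -2, the continuity of p' gives the tridiagonal system
  3·m_0 + 10·m_1 + 2·m_2 = 6(Δ_1 - Δ_0) = 37
  2·m_1 + 6·m_2 + 1·m_3 = 6(Δ_2 - Δ_1) = -39
Natural end conditions: m_0 = m_3 = 0.
Hence m_0 = 0, m_1 = 75/14, m_2 = -58/7, m_3 = 0.
On [5, 6], p'(x) = b_2 + 2c_2·(x - 5) + 3d_2·(x - 5)² with b_2 = Δ_2 - h_2(2m_2 + m_3)/6 = 16/21, c_2 = m_2/2 = -29/7, d_2 = (m_3 - m_2)/(6h_2) = 29/21. So p'(6) = -71/21.

-3.3810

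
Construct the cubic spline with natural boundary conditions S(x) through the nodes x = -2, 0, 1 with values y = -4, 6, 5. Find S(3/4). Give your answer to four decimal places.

5.4844

Put M_i = S'' at the i-th knot. Here h = (2, 1) and Δ = (5, -1), so the interior equations h_(i-1)·M_(i-1) + 2(h_(i-1)+h_i)·M_i + h_i·M_(i+1) = 6(Δ_i − Δ_(i-1)) read
  2·M_0 + 6·M_1 + 1·M_2 = 6(Δ_1 - Δ_0) = -36
Natural end conditions: M_0 = M_2 = 0.
Solving the tridiagonal system: M_0 = 0, M_1 = -6, M_2 = 0.
On [0, 1], S(x) = 6 + 1·x - 3·x² + 1·x³.
With x = 3/4: S(3/4) = 351/64.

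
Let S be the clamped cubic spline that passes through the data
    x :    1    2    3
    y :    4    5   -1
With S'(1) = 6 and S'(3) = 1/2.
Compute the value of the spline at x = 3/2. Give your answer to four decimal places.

Write σ_i for S''(x_i). With h_i = 1, 1 and divided differences Δ_i = 1, -6, the continuity of S' gives the tridiagonal system
  1·σ_0 + 4·σ_1 + 1·σ_2 = 6(Δ_1 - Δ_0) = -42
Clamped end conditions give two more equations: 2h_0·σ_0 + h_0·σ_1 = 6(Δ_0 - S'(1)) = -30 and h_1·σ_1 + 2h_1·σ_2 = 6(S'(3) - Δ_1) = 39.
Forward elimination and back-substitution give σ_0 = -29/4, σ_1 = -31/2, σ_2 = 109/4.
On [1, 2], S(x) = 4 + 6·(x - 1) - 29/8·(x - 1)² - 11/8·(x - 1)³.
With (x - 1) = 1/2: S(3/2) = 379/64.

5.9219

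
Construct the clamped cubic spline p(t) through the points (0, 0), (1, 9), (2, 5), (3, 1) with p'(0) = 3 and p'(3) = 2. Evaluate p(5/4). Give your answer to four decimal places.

9.4313

Put m_i = p'' at the i-th knot. Here h = (1, 1, 1) and Δ = (9, -4, -4), so the interior equations h_(i-1)·m_(i-1) + 2(h_(i-1)+h_i)·m_i + h_i·m_(i+1) = 6(Δ_i − Δ_(i-1)) read
  1·m_0 + 4·m_1 + 1·m_2 = 6(Δ_1 - Δ_0) = -78
  1·m_1 + 4·m_2 + 1·m_3 = 6(Δ_2 - Δ_1) = 0
Clamped end conditions give two more equations: 2h_0·m_0 + h_0·m_1 = 6(Δ_0 - p'(0)) = 36 and h_2·m_2 + 2h_2·m_3 = 6(p'(3) - Δ_2) = 36.
Forward elimination and back-substitution give m_0 = 482/15, m_1 = -424/15, m_2 = 44/15, m_3 = 248/15.
On [1, 2], p(t) = 9 + 74/15·(t - 1) - 212/15·(t - 1)² + 26/5·(t - 1)³.
With (t - 1) = 1/4: p(5/4) = 1509/160.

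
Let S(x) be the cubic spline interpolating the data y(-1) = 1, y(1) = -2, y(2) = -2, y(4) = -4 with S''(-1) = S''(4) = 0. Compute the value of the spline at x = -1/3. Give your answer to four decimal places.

Let σ_i = S''(x_i). Step sizes h_i = 2, 1, 2; slopes of the chords Δ_i = (y_(i+1) - y_i)/h_i = -3/2, 0, -1.
  2·σ_0 + 6·σ_1 + 1·σ_2 = 6(Δ_1 - Δ_0) = 9
  1·σ_1 + 6·σ_2 + 2·σ_3 = 6(Δ_2 - Δ_1) = -6
Natural end conditions: σ_0 = σ_3 = 0.
Hence σ_0 = 0, σ_1 = 12/7, σ_2 = -9/7, σ_3 = 0.
On [-1, 1], S(x) = 1 - 29/14·(x + 1) + 0·(x + 1)² + 1/7·(x + 1)³.
With (x + 1) = 2/3: S(-1/3) = -64/189.

-0.3386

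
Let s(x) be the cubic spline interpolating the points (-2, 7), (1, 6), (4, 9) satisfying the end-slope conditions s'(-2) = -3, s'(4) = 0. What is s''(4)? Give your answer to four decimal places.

-1.1667

Let m_i = s''(x_i). Step sizes h_i = 3, 3; slopes of the chords Δ_i = (y_(i+1) - y_i)/h_i = -1/3, 1.
  3·m_0 + 12·m_1 + 3·m_2 = 6(Δ_1 - Δ_0) = 8
Clamped end conditions give two more equations: 2h_0·m_0 + h_0·m_1 = 6(Δ_0 - s'(-2)) = 16 and h_1·m_1 + 2h_1·m_2 = 6(s'(4) - Δ_1) = -6.
Forward elimination and back-substitution give m_0 = 5/2, m_1 = 1/3, m_2 = -7/6.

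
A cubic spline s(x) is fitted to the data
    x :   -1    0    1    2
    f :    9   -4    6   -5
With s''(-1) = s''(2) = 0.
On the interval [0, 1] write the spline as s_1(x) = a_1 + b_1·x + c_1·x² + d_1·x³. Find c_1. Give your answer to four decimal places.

22.6000

Put σ_i = s'' at the i-th knot. Here h = (1, 1, 1) and Δ = (-13, 10, -11), so the interior equations h_(i-1)·σ_(i-1) + 2(h_(i-1)+h_i)·σ_i + h_i·σ_(i+1) = 6(Δ_i − Δ_(i-1)) read
  1·σ_0 + 4·σ_1 + 1·σ_2 = 6(Δ_1 - Δ_0) = 138
  1·σ_1 + 4·σ_2 + 1·σ_3 = 6(Δ_2 - Δ_1) = -126
Natural end conditions: σ_0 = σ_3 = 0.
Solving the tridiagonal system: σ_0 = 0, σ_1 = 226/5, σ_2 = -214/5, σ_3 = 0.
On [0, 1], with s_1(x) = a_1 + b_1·x + c_1·x² + d_1·x³: c_1 = σ_1/2 = 113/5, d_1 = (σ_2 - σ_1)/(6h_1) = -44/3, b_1 = Δ_1 - h_1(2σ_1 + σ_2)/6 = 31/15.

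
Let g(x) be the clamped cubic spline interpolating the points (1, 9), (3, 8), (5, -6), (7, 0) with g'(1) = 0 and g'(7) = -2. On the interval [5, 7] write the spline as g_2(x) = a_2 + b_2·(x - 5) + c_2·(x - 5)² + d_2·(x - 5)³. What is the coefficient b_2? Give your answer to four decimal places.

Let m_i = g''(x_i). Step sizes h_i = 2, 2, 2; slopes of the chords Δ_i = (y_(i+1) - y_i)/h_i = -1/2, -7, 3.
  2·m_0 + 8·m_1 + 2·m_2 = 6(Δ_1 - Δ_0) = -39
  2·m_1 + 8·m_2 + 2·m_3 = 6(Δ_2 - Δ_1) = 60
Clamped end conditions give two more equations: 2h_0·m_0 + h_0·m_1 = 6(Δ_0 - g'(1)) = -3 and h_2·m_2 + 2h_2·m_3 = 6(g'(7) - Δ_2) = -30.
Hence m_0 = 23/6, m_1 = -55/6, m_2 = 40/3, m_3 = -85/6.
On [5, 7], with g_2(x) = a_2 + b_2·(x - 5) + c_2·(x - 5)² + d_2·(x - 5)³: c_2 = m_2/2 = 20/3, d_2 = (m_3 - m_2)/(6h_2) = -55/24, b_2 = Δ_2 - h_2(2m_2 + m_3)/6 = -7/6.

-1.1667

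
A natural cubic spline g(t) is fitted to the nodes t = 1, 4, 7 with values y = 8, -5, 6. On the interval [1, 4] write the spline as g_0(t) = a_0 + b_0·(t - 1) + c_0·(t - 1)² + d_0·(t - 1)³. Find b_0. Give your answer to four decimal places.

Let σ_i = g''(x_i). Step sizes h_i = 3, 3; slopes of the chords Δ_i = (y_(i+1) - y_i)/h_i = -13/3, 11/3.
  3·σ_0 + 12·σ_1 + 3·σ_2 = 6(Δ_1 - Δ_0) = 48
Natural end conditions: σ_0 = σ_2 = 0.
Forward elimination and back-substitution give σ_0 = 0, σ_1 = 4, σ_2 = 0.
On [1, 4], with g_0(t) = a_0 + b_0·(t - 1) + c_0·(t - 1)² + d_0·(t - 1)³: c_0 = σ_0/2 = 0, d_0 = (σ_1 - σ_0)/(6h_0) = 2/9, b_0 = Δ_0 - h_0(2σ_0 + σ_1)/6 = -19/3.

-6.3333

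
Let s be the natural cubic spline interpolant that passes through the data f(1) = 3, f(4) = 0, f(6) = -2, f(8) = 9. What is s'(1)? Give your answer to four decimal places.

-0.4868

Let M_i = s''(x_i). Step sizes h_i = 3, 2, 2; slopes of the chords Δ_i = (y_(i+1) - y_i)/h_i = -1, -1, 11/2.
  3·M_0 + 10·M_1 + 2·M_2 = 6(Δ_1 - Δ_0) = 0
  2·M_1 + 8·M_2 + 2·M_3 = 6(Δ_2 - Δ_1) = 39
Natural end conditions: M_0 = M_3 = 0.
Forward elimination and back-substitution give M_0 = 0, M_1 = -39/38, M_2 = 195/38, M_3 = 0.
On [1, 4], s'(x) = b_0 + 2c_0·(x - 1) + 3d_0·(x - 1)² with b_0 = Δ_0 - h_0(2M_0 + M_1)/6 = -37/76, c_0 = M_0/2 = 0, d_0 = (M_1 - M_0)/(6h_0) = -13/228. So s'(1) = -37/76.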